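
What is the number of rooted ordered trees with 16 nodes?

A rooted plane tree on 16 nodes has 15 edges, and such trees are counted by C_15.
C_15 = C(30,15)/16 = 155117520/16 = 9694845.

9694845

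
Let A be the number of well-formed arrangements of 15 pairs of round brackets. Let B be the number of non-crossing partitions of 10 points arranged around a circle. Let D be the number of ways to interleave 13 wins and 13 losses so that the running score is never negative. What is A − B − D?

With 15 pairs the number of balanced bracket strings is the Catalan number C_15. So A = C_15 = 9694845.
Non-crossing partitions of an n-element set are counted by C_n; here n = 10. So B = C_10 = 16796.
Ballot sequences with n votes each where one side never trails are Dyck words, counted by C_n; here n = 13. So D = C_13 = 742900.
A − B − D = 9694845 − 16796 − 742900 = 8935149.

8935149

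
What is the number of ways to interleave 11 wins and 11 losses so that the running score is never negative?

58786

Reading a vote for the leader as '(' and for the other as ')' turns such a sequence into a balanced string of 11 pairs, so the count is C_11.
C_11 = C(22,11)/12 = 705432/12 = 58786.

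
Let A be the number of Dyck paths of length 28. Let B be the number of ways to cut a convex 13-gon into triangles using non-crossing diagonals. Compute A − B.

Paths of 14 up- and 14 down-steps that never dip below the axis are Dyck paths; their count is C_14. So A = C_14 = 2674440.
The number of triangulations of a 13-gon is the Catalan number C_11 (index = sides − 2). So B = C_11 = 58786.
A − B = 2674440 − 58786 = 2615654.

2615654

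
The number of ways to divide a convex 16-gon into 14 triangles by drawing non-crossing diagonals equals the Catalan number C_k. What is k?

A convex 16-gon is triangulated into 14 triangles, and the number of such triangulations is the Catalan number C_{16−2} = C_14.

14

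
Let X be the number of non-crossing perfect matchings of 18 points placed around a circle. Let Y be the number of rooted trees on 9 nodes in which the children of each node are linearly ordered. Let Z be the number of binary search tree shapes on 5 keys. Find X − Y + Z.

Non-crossing perfect matchings of 2n points on a circle are counted by C_n; with 18 points, n = 9. So X = C_9 = 4862.
A rooted plane tree on 9 nodes has 8 edges, and such trees are counted by C_8. So Y = C_8 = 1430.
There are C_n binary search tree shapes on n keys; with n = 5 that is C_5. So Z = C_5 = 42.
X − Y + Z = 4862 − 1430 + 42 = 3474.

3474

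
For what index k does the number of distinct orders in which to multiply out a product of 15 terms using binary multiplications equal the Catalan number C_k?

14

Parenthesizations of m factors correspond to full binary trees with m leaves, counted by C_{m−1}; m = 15 gives C_14.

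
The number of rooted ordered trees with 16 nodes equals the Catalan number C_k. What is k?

A rooted plane tree on 16 nodes has 15 edges, and such trees are counted by C_15.

15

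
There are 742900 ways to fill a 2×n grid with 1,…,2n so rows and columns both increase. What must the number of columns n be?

13

Standard Young tableaux of shape 2×n are counted by C_n, and C_13 = 742900.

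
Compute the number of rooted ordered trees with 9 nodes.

1430

Rooted ordered (plane) trees on m nodes have m−1 edges and are counted by C_{m−1}; m = 9 gives C_8.
C_8 = C_7 · 2(2·7+1)/(7+2) = 429 · 30/9 = 1430.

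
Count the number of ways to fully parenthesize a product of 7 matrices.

Parenthesizations of m factors correspond to full binary trees with m leaves, counted by C_{m−1}; m = 7 gives C_6.
C_6 = C(12,6)/7 = 924/7 = 132.

132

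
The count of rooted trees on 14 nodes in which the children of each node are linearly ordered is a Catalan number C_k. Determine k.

A rooted plane tree on 14 nodes has 13 edges, and such trees are counted by C_13.

13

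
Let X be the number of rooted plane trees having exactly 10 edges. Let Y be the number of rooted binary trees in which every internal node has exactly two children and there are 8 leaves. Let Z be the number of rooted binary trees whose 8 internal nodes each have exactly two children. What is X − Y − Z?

14937

Rooted ordered trees with n edges are counted by C_n; here n = 10. So X = C_10 = 16796.
A full binary tree with L leaves has L−1 internal nodes and is counted by C_{L−1}; L = 8 gives C_7. So Y = C_7 = 429.
The number of full binary trees on 8 internal nodes is the Catalan number C_8. So Z = C_8 = 1430.
X − Y − Z = 16796 − 429 − 1430 = 14937.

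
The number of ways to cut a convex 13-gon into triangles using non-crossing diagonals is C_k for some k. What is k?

Triangulations of a convex m-gon are counted by C_{m−2}; with m = 13 this is C_11.

11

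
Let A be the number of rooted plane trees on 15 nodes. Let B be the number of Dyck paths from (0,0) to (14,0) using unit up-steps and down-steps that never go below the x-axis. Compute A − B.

2674011

Rooted ordered (plane) trees on m nodes have m−1 edges and are counted by C_{m−1}; m = 15 gives C_14. So A = C_14 = 2674440.
Dyck paths of semilength n (length 2n) are counted by C_n; here n = 7. So B = C_7 = 429.
A − B = 2674440 − 429 = 2674011.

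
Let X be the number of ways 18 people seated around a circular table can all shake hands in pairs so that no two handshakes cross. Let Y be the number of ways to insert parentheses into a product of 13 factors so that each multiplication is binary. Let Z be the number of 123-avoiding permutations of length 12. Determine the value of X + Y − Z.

With 18 = 2·9 people, non-crossing handshake pairings are non-crossing perfect matchings on a circle, counted by C_9. So X = C_9 = 4862.
Ways to associate a product of 13 factors correspond to binary trees on 13 leaves, so the count is C_12. So Y = C_12 = 208012.
Permutations of [n] avoiding any single length-3 pattern are counted by C_n; here n = 12. So Z = C_12 = 208012.
X + Y − Z = 4862 + 208012 − 208012 = 4862.

4862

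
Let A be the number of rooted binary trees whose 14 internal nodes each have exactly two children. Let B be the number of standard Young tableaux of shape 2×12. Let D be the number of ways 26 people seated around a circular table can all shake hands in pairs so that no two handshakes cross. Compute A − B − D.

1723528

Full binary trees with n internal nodes are counted by C_n; here n = 14. So A = C_14 = 2674440.
Standard Young tableaux of shape 2×n are counted by C_n; here n = 12. So B = C_12 = 208012.
Non-crossing handshake pairings of 2n people are counted by C_n; 26 people gives n = 13. So D = C_13 = 742900.
A − B − D = 2674440 − 208012 − 742900 = 1723528.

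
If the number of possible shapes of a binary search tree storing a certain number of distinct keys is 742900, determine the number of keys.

13

Binary search tree shapes on n keys are counted by C_n. The Catalan number equal to 742900 is C_13.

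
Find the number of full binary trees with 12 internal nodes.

208012

The number of full binary trees on 12 internal nodes is the Catalan number C_12.
C_12 = C(24,12)/13 = 2704156/13 = 208012.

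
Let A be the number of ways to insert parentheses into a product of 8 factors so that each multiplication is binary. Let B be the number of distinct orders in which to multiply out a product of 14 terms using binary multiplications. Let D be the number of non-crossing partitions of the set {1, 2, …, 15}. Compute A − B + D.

8952374

Parenthesizations of m factors correspond to full binary trees with m leaves, counted by C_{m−1}; m = 8 gives C_7. So A = C_7 = 429.
Bracketing 14 factors into binary products is counted by C_{14−1} = C_13. So B = C_13 = 742900.
The non-crossing partitions of [15] form a lattice of size C_15. So D = C_15 = 9694845.
A − B + D = 429 − 742900 + 9694845 = 8952374.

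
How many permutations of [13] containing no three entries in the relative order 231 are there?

742900

Permutations of [n] avoiding any single length-3 pattern are counted by C_n; here n = 13.
C_13 = C(26,13)/14 = 10400600/14 = 742900.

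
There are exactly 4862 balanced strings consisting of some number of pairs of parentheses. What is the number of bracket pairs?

Balanced strings of n bracket-pairs are counted by C_n. The Catalan number equal to 4862 is C_9.

9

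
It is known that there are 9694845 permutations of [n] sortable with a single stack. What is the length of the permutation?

Stack-sortable permutations of [n] are counted by C_n. The Catalan number equal to 9694845 is C_15.

15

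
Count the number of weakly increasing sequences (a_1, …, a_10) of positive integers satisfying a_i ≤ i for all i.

Weakly increasing sequences with a_i ≤ i biject with Dyck paths of semilength 10, so there are C_10.
C_10 = C(20,10)/11 = 184756/11 = 16796.

16796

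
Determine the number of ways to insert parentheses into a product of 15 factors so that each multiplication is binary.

Parenthesizations of m factors correspond to full binary trees with m leaves, counted by C_{m−1}; m = 15 gives C_14.
C_14 = C(28,14)/15 = 40116600/15 = 2674440.

2674440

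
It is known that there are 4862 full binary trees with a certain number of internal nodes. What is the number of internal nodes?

Full binary trees with n internal nodes are counted by C_n. Since C_9 = 4862, the index is 9.

9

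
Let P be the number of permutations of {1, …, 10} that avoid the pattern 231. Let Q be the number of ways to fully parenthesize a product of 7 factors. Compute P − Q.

For any fixed pattern of length 3, the pattern-avoiding permutations of [10] number C_10. So P = C_10 = 16796.
Ways to associate a product of 7 factors correspond to binary trees on 7 leaves, so the count is C_6. So Q = C_6 = 132.
P − Q = 16796 − 132 = 16664.

16664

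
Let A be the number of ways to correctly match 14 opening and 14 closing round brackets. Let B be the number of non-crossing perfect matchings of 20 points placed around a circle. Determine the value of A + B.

A balanced arrangement of 14 bracket pairs is a Dyck word of semilength 14, so the count is C_14. So A = C_14 = 2674440.
Pairing 20 circle points by 10 non-crossing chords gives C_10 matchings. So B = C_10 = 16796.
A + B = 2674440 + 16796 = 2691236.

2691236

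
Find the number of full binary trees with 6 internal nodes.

132

The number of full binary trees on 6 internal nodes is the Catalan number C_6.
C_6 = C_5 · 2(2·5+1)/(5+2) = 42 · 22/7 = 132.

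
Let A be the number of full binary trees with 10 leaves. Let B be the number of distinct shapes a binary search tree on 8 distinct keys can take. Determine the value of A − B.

3432

A full binary tree with L leaves has L−1 internal nodes and is counted by C_{L−1}; L = 10 gives C_9. So A = C_9 = 4862.
Rooted binary trees with 8 nodes (each child slot possibly empty) number C_8. So B = C_8 = 1430.
A − B = 4862 − 1430 = 3432.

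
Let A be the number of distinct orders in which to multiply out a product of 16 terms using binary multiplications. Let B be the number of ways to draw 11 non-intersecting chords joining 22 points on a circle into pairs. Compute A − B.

9636059

Ways to associate a product of 16 factors correspond to binary trees on 16 leaves, so the count is C_15. So A = C_15 = 9694845.
Pairing 22 circle points by 11 non-crossing chords gives C_11 matchings. So B = C_11 = 58786.
A − B = 9694845 − 58786 = 9636059.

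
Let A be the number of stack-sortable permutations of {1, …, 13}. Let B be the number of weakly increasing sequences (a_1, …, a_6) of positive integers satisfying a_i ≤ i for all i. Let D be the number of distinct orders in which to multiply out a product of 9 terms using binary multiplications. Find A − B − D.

741338

Stack-sortable permutations are exactly the 231-avoiding ones, counted by C_n; here n = 13. So A = C_13 = 742900.
Such sub-staircase sequences of length n are counted by C_n; here n = 6. So B = C_6 = 132.
Bracketing 9 factors into binary products is counted by C_{9−1} = C_8. So D = C_8 = 1430.
A − B − D = 742900 − 132 − 1430 = 741338.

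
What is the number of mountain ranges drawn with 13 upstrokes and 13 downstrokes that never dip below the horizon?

742900

Dyck paths of semilength n (length 2n) are counted by C_n; here n = 13.
C_13 = C(26,13)/14 = 10400600/14 = 742900.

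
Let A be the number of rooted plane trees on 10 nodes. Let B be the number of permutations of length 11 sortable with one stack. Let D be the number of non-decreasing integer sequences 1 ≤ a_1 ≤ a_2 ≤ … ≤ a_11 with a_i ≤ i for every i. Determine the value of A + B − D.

4862

A rooted plane tree on 10 nodes has 9 edges, and such trees are counted by C_9. So A = C_9 = 4862.
Stack-sortable permutations are exactly the 231-avoiding ones, counted by C_n; here n = 11. So B = C_11 = 58786.
Such sub-staircase sequences of length n are counted by C_n; here n = 11. So D = C_11 = 58786.
A + B − D = 4862 + 58786 − 58786 = 4862.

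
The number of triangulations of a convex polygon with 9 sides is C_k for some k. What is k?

7

The number of triangulations of a 9-gon is the Catalan number C_7 (index = sides − 2).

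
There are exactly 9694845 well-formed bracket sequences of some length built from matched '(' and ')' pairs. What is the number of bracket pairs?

15

Balanced strings of n bracket-pairs are counted by C_n. Since C_15 = 9694845, the index is 15.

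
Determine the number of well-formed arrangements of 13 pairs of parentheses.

With 13 pairs the number of balanced bracket strings is the Catalan number C_13.
C_13 = C_12 · 2(2·12+1)/(12+2) = 208012 · 50/14 = 742900.

742900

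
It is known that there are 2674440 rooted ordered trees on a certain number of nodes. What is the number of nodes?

Rooted ordered trees on m nodes are counted by C_{m−1}. Since C_14 = 2674440, the index is 14.
So the index is 14, and the number of nodes is 14 + 1 = 15.

15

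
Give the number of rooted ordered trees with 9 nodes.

1430

Rooted ordered (plane) trees on m nodes have m−1 edges and are counted by C_{m−1}; m = 9 gives C_8.
C_8 = C(16,8)/9 = 12870/9 = 1430.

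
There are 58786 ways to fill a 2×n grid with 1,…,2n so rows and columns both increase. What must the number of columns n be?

Standard Young tableaux of shape 2×n are counted by C_n; 58786 = C_11.

11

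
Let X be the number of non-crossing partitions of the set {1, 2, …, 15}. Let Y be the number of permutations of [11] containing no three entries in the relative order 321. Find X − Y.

Non-crossing partitions of an n-element set are counted by C_n; here n = 15. So X = C_15 = 9694845.
Permutations of [n] avoiding any single length-3 pattern are counted by C_n; here n = 11. So Y = C_11 = 58786.
X − Y = 9694845 − 58786 = 9636059.

9636059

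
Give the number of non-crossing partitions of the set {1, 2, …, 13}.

742900

The non-crossing partitions of [13] form a lattice of size C_13.
C_13 = C(26,13)/14 = 10400600/14 = 742900.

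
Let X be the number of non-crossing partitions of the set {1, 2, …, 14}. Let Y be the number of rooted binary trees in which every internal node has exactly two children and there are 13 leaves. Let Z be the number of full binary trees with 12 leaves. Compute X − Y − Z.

2407642

The non-crossing partitions of [14] form a lattice of size C_14. So X = C_14 = 2674440.
Full binary trees with 13 leaves have 13−1 = 12 internal nodes, so there are C_12 of them. So Y = C_12 = 208012.
A full binary tree with L leaves has L−1 internal nodes and is counted by C_{L−1}; L = 12 gives C_11. So Z = C_11 = 58786.
X − Y − Z = 2674440 − 208012 − 58786 = 2407642.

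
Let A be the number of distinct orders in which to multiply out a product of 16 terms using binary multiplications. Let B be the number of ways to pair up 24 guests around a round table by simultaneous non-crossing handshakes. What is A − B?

Parenthesizations of m factors correspond to full binary trees with m leaves, counted by C_{m−1}; m = 16 gives C_15. So A = C_15 = 9694845.
Non-crossing handshake pairings of 2n people are counted by C_n; 24 people gives n = 12. So B = C_12 = 208012.
A − B = 9694845 − 208012 = 9486833.

9486833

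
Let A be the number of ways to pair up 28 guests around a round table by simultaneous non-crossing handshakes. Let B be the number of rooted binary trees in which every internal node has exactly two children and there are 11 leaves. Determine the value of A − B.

2657644

With 28 = 2·14 people, non-crossing handshake pairings are non-crossing perfect matchings on a circle, counted by C_14. So A = C_14 = 2674440.
Full binary trees with 11 leaves have 11−1 = 10 internal nodes, so there are C_10 of them. So B = C_10 = 16796.
A − B = 2674440 − 16796 = 2657644.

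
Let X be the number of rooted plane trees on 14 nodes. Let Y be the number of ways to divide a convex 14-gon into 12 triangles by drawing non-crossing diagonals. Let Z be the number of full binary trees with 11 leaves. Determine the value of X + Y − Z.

934116

A rooted plane tree on 14 nodes has 13 edges, and such trees are counted by C_13. So X = C_13 = 742900.
A convex 14-gon is triangulated into 12 triangles, and the number of such triangulations is the Catalan number C_{14−2} = C_12. So Y = C_12 = 208012.
A full binary tree with L leaves has L−1 internal nodes and is counted by C_{L−1}; L = 11 gives C_10. So Z = C_10 = 16796.
X + Y − Z = 742900 + 208012 − 16796 = 934116.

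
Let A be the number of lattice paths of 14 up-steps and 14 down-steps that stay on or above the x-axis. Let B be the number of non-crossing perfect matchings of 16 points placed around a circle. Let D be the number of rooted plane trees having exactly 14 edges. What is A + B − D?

Dyck paths of semilength n (length 2n) are counted by C_n; here n = 14. So A = C_14 = 2674440.
Pairing 16 circle points by 8 non-crossing chords gives C_8 matchings. So B = C_8 = 1430.
Rooted ordered trees with n edges are counted by C_n; here n = 14. So D = C_14 = 2674440.
A + B − D = 2674440 + 1430 − 2674440 = 1430.

1430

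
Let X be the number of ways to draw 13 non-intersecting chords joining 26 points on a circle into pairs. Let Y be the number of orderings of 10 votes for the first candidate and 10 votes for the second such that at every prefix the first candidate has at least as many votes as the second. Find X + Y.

759696

Non-crossing perfect matchings of 2n points on a circle are counted by C_n; with 26 points, n = 13. So X = C_13 = 742900.
Ballot sequences with n votes each where one side never trails are Dyck words, counted by C_n; here n = 10. So Y = C_10 = 16796.
X + Y = 742900 + 16796 = 759696.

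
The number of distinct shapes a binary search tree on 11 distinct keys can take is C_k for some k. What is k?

11

Binary trees (left/right distinguished) on n nodes are counted by C_n; here n = 11.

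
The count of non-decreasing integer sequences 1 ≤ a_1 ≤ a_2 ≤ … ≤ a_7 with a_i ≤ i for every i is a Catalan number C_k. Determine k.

7

Weakly increasing sequences with a_i ≤ i biject with Dyck paths of semilength 7, so there are C_7.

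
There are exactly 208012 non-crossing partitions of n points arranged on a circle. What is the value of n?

12

Non-crossing partitions of [n] are counted by C_n; 208012 = C_12.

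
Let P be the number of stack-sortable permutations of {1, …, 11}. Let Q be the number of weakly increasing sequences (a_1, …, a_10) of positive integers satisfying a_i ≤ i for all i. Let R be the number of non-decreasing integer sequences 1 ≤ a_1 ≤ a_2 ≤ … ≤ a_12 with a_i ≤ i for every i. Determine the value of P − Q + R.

Stack-sortable permutations are exactly the 231-avoiding ones, counted by C_n; here n = 11. So P = C_11 = 58786.
Weakly increasing sequences with a_i ≤ i biject with Dyck paths of semilength 10, so there are C_10. So Q = C_10 = 16796.
Such sub-staircase sequences of length n are counted by C_n; here n = 12. So R = C_12 = 208012.
P − Q + R = 58786 − 16796 + 208012 = 250002.

250002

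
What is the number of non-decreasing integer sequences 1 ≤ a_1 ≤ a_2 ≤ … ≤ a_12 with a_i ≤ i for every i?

208012

Weakly increasing sequences with a_i ≤ i biject with Dyck paths of semilength 12, so there are C_12.
C_12 = C(24,12)/13 = 2704156/13 = 208012.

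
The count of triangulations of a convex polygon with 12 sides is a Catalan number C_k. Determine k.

10

The number of triangulations of a 12-gon is the Catalan number C_10 (index = sides − 2).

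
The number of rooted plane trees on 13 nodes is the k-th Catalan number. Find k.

12

A rooted plane tree on 13 nodes has 12 edges, and such trees are counted by C_12.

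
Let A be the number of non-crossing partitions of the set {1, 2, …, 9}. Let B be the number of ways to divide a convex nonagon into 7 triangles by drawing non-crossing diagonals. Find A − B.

Non-crossing partitions of an n-element set are counted by C_n; here n = 9. So A = C_9 = 4862.
Triangulations of a convex m-gon are counted by C_{m−2}; with m = 9 this is C_7. So B = C_7 = 429.
A − B = 4862 − 429 = 4433.

4433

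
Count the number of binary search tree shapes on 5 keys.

42

Binary trees (left/right distinguished) on n nodes are counted by C_n; here n = 5.
C_5 = C_4 · 2(2·4+1)/(4+2) = 14 · 18/6 = 42.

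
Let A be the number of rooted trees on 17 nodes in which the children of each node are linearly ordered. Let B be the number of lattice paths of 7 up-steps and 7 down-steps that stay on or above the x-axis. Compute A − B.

A rooted plane tree on 17 nodes has 16 edges, and such trees are counted by C_16. So A = C_16 = 35357670.
Paths of 7 up- and 7 down-steps that never dip below the axis are Dyck paths; their count is C_7. So B = C_7 = 429.
A − B = 35357670 − 429 = 35357241.

35357241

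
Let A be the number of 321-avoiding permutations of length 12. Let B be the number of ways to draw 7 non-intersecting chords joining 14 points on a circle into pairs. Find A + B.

Permutations of [n] avoiding any single length-3 pattern are counted by C_n; here n = 12. So A = C_12 = 208012.
Non-crossing perfect matchings of 2n points on a circle are counted by C_n; with 14 points, n = 7. So B = C_7 = 429.
A + B = 208012 + 429 = 208441.

208441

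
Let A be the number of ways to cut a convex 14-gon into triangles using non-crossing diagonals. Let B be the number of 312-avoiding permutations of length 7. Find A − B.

207583

Triangulations of a convex m-gon are counted by C_{m−2}; with m = 14 this is C_12. So A = C_12 = 208012.
Permutations of [n] avoiding any single length-3 pattern are counted by C_n; here n = 7. So B = C_7 = 429.
A − B = 208012 − 429 = 207583.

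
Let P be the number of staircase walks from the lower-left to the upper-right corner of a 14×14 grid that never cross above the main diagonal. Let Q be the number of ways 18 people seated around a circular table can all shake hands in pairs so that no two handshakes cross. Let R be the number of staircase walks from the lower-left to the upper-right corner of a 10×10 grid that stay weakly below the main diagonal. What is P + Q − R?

Sub-diagonal monotone paths from (0,0) to (14,14) biject with Dyck paths of semilength 14, giving C_14. So P = C_14 = 2674440.
With 18 = 2·9 people, non-crossing handshake pairings are non-crossing perfect matchings on a circle, counted by C_9. So Q = C_9 = 4862.
Monotone paths in an n×n grid that stay weakly below the diagonal are counted by C_n; here n = 10. So R = C_10 = 16796.
P + Q − R = 2674440 + 4862 − 16796 = 2662506.

2662506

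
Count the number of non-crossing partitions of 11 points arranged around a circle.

58786

Non-crossing partitions of an n-element set are counted by C_n; here n = 11.
C_11 = C(22,11)/12 = 705432/12 = 58786.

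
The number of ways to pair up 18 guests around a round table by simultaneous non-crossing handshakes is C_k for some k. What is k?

9

Non-crossing handshake pairings of 2n people are counted by C_n; 18 people gives n = 9.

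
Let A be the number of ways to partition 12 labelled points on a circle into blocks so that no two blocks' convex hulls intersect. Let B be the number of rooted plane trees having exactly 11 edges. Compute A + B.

Non-crossing partitions of an n-element set are counted by C_n; here n = 12. So A = C_12 = 208012.
Rooted ordered trees with n edges are counted by C_n; here n = 11. So B = C_11 = 58786.
A + B = 208012 + 58786 = 266798.

266798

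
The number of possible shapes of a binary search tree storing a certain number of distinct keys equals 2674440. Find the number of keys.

Binary search tree shapes on n keys are counted by C_n. Since C_14 = 2674440, the index is 14.

14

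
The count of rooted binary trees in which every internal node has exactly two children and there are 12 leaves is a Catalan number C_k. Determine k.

11

Full binary trees with 12 leaves have 12−1 = 11 internal nodes, so there are C_11 of them.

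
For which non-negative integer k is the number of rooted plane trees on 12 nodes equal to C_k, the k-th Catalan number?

Rooted ordered (plane) trees on m nodes have m−1 edges and are counted by C_{m−1}; m = 12 gives C_11.

11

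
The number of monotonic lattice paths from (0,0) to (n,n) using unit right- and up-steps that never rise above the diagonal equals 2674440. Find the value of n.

14

Such diagonal-avoiding paths in an n×n grid are counted by C_n. The Catalan number equal to 2674440 is C_14.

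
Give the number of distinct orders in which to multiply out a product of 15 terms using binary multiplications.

Bracketing 15 factors into binary products is counted by C_{15−1} = C_14.
C_14 = C(28,14)/15 = 40116600/15 = 2674440.

2674440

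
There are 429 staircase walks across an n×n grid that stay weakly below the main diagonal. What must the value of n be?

7

Such diagonal-avoiding paths in an n×n grid are counted by C_n. Since C_7 = 429, the index is 7.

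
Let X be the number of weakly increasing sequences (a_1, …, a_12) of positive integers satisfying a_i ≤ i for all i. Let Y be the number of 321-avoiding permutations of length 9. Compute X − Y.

Such sub-staircase sequences of length n are counted by C_n; here n = 12. So X = C_12 = 208012.
Permutations of [n] avoiding any single length-3 pattern are counted by C_n; here n = 9. So Y = C_9 = 4862.
X − Y = 208012 − 4862 = 203150.

203150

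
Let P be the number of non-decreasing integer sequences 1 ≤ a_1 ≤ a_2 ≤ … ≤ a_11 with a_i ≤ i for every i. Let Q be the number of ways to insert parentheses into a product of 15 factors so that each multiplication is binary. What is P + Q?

2733226

Weakly increasing sequences with a_i ≤ i biject with Dyck paths of semilength 11, so there are C_11. So P = C_11 = 58786.
Ways to associate a product of 15 factors correspond to binary trees on 15 leaves, so the count is C_14. So Q = C_14 = 2674440.
P + Q = 58786 + 2674440 = 2733226.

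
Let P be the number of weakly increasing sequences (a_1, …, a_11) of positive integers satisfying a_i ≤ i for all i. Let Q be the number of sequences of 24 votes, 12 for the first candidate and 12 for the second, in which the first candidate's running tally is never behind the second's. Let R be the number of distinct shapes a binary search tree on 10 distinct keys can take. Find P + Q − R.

250002

Such sub-staircase sequences of length n are counted by C_n; here n = 11. So P = C_11 = 58786.
Reading a vote for the leader as '(' and for the other as ')' turns such a sequence into a balanced string of 12 pairs, so the count is C_12. So Q = C_12 = 208012.
Binary trees (left/right distinguished) on n nodes are counted by C_n; here n = 10. So R = C_10 = 16796.
P + Q − R = 58786 + 208012 − 16796 = 250002.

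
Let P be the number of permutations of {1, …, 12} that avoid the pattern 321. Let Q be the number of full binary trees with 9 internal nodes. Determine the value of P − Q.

203150

Permutations of [n] avoiding any single length-3 pattern are counted by C_n; here n = 12. So P = C_12 = 208012.
Full binary trees with n internal nodes are counted by C_n; here n = 9. So Q = C_9 = 4862.
P − Q = 208012 − 4862 = 203150.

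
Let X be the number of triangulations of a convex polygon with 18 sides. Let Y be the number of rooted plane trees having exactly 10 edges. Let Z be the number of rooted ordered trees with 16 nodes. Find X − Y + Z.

A convex 18-gon is triangulated into 16 triangles, and the number of such triangulations is the Catalan number C_{18−2} = C_16. So X = C_16 = 35357670.
A rooted plane tree with 10 edges has 11 nodes, and the count is C_10. So Y = C_10 = 16796.
A rooted plane tree on 16 nodes has 15 edges, and such trees are counted by C_15. So Z = C_15 = 9694845.
X − Y + Z = 35357670 − 16796 + 9694845 = 45035719.

45035719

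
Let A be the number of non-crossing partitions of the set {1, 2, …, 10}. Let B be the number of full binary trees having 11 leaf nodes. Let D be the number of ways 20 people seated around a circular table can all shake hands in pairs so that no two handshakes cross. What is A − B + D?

16796

Non-crossing partitions of an n-element set are counted by C_n; here n = 10. So A = C_10 = 16796.
Full binary trees with 11 leaves have 11−1 = 10 internal nodes, so there are C_10 of them. So B = C_10 = 16796.
With 20 = 2·10 people, non-crossing handshake pairings are non-crossing perfect matchings on a circle, counted by C_10. So D = C_10 = 16796.
A − B + D = 16796 − 16796 + 16796 = 16796.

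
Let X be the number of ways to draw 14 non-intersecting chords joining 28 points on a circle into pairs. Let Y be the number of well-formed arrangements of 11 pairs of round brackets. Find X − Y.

2615654

Non-crossing perfect matchings of 2n points on a circle are counted by C_n; with 28 points, n = 14. So X = C_14 = 2674440.
With 11 pairs the number of balanced bracket strings is the Catalan number C_11. So Y = C_11 = 58786.
X − Y = 2674440 − 58786 = 2615654.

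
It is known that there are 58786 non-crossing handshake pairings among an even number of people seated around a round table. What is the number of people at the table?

22

Non-crossing handshake pairings of 2n people are counted by C_n. The Catalan number equal to 58786 is C_11.
So n = 11, and there are 2n = 22 people.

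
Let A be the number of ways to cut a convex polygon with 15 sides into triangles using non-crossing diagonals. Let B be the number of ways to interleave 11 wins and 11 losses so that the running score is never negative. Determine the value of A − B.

Triangulations of a convex m-gon are counted by C_{m−2}; with m = 15 this is C_13. So A = C_13 = 742900.
Reading a vote for the leader as '(' and for the other as ')' turns such a sequence into a balanced string of 11 pairs, so the count is C_11. So B = C_11 = 58786.
A − B = 742900 − 58786 = 684114.

684114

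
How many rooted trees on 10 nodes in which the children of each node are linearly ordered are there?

A rooted plane tree on 10 nodes has 9 edges, and such trees are counted by C_9.
C_9 = C(18,9)/10 = 48620/10 = 4862.

4862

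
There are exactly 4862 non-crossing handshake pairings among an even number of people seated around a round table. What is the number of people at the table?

Non-crossing handshake pairings of 2n people are counted by C_n. Since C_9 = 4862, the index is 9.
So n = 9, and there are 2n = 18 people.

18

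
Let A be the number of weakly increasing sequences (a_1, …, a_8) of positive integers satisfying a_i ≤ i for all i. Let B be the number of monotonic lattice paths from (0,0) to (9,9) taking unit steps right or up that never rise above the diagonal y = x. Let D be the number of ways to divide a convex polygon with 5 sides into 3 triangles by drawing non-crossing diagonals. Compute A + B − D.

Such sub-staircase sequences of length n are counted by C_n; here n = 8. So A = C_8 = 1430.
Sub-diagonal monotone paths from (0,0) to (9,9) biject with Dyck paths of semilength 9, giving C_9. So B = C_9 = 4862.
The number of triangulations of a 5-gon is the Catalan number C_3 (index = sides − 2). So D = C_3 = 5.
A + B − D = 1430 + 4862 − 5 = 6287.

6287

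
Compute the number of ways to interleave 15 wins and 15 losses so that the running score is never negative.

9694845

Reading a vote for the leader as '(' and for the other as ')' turns such a sequence into a balanced string of 15 pairs, so the count is C_15.
C_15 = C(30,15)/16 = 155117520/16 = 9694845.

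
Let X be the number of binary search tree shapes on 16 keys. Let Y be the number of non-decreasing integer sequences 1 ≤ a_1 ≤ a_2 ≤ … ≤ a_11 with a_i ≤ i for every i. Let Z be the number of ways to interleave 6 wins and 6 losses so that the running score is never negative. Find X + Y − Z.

Binary trees (left/right distinguished) on n nodes are counted by C_n; here n = 16. So X = C_16 = 35357670.
Such sub-staircase sequences of length n are counted by C_n; here n = 11. So Y = C_11 = 58786.
Ballot sequences with n votes each where one side never trails are Dyck words, counted by C_n; here n = 6. So Z = C_6 = 132.
X + Y − Z = 35357670 + 58786 − 132 = 35416324.

35416324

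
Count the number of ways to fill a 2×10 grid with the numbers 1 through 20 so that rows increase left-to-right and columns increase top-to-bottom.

16796

By the hook-length formula (or a Dyck-path bijection), SYT of shape 2×10 number C_10.
C_10 = C(20,10)/11 = 184756/11 = 16796.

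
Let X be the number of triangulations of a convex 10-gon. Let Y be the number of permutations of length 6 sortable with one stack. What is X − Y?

1298

Triangulations of a convex m-gon are counted by C_{m−2}; with m = 10 this is C_8. So X = C_8 = 1430.
Stack-sortable permutations are exactly the 231-avoiding ones, counted by C_n; here n = 6. So Y = C_6 = 132.
X − Y = 1430 − 132 = 1298.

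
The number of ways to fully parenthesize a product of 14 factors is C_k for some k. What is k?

Parenthesizations of m factors correspond to full binary trees with m leaves, counted by C_{m−1}; m = 14 gives C_13.

13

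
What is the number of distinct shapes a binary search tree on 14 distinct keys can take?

Binary trees (left/right distinguished) on n nodes are counted by C_n; here n = 14.
C_14 = 2674440.

2674440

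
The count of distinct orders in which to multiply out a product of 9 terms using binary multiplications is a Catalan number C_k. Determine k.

Bracketing 9 factors into binary products is counted by C_{9−1} = C_8.

8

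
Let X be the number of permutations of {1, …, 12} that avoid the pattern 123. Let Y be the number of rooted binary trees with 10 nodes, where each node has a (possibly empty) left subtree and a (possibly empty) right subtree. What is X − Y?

For any fixed pattern of length 3, the pattern-avoiding permutations of [12] number C_12. So X = C_12 = 208012.
Rooted binary trees with 10 nodes (each child slot possibly empty) number C_10. So Y = C_10 = 16796.
X − Y = 208012 − 16796 = 191216.

191216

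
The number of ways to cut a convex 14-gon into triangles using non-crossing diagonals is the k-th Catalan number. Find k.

The number of triangulations of a 14-gon is the Catalan number C_12 (index = sides − 2).

12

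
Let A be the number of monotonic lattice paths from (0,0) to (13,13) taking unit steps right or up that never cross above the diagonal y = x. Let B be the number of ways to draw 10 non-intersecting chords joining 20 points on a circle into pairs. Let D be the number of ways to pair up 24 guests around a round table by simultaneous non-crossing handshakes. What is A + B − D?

551684

Monotone paths in an n×n grid that stay weakly below the diagonal are counted by C_n; here n = 13. So A = C_13 = 742900.
Non-crossing perfect matchings of 2n points on a circle are counted by C_n; with 20 points, n = 10. So B = C_10 = 16796.
Non-crossing handshake pairings of 2n people are counted by C_n; 24 people gives n = 12. So D = C_12 = 208012.
A + B − D = 742900 + 16796 − 208012 = 551684.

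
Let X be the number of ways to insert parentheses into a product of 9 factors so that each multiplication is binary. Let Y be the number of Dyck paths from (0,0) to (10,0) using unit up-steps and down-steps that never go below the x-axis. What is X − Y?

1388

Parenthesizations of m factors correspond to full binary trees with m leaves, counted by C_{m−1}; m = 9 gives C_8. So X = C_8 = 1430.
A Dyck path with 5 up-steps and 5 down-steps has semilength 5, so there are C_5 of them. So Y = C_5 = 42.
X − Y = 1430 − 42 = 1388.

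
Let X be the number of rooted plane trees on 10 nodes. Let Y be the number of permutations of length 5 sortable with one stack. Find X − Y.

A rooted plane tree on 10 nodes has 9 edges, and such trees are counted by C_9. So X = C_9 = 4862.
Stack-sortable permutations are exactly the 231-avoiding ones, counted by C_n; here n = 5. So Y = C_5 = 42.
X − Y = 4862 − 42 = 4820.

4820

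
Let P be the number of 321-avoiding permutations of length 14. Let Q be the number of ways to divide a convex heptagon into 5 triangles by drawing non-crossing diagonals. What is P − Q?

For any fixed pattern of length 3, the pattern-avoiding permutations of [14] number C_14. So P = C_14 = 2674440.
The number of triangulations of a 7-gon is the Catalan number C_5 (index = sides − 2). So Q = C_5 = 42.
P − Q = 2674440 − 42 = 2674398.

2674398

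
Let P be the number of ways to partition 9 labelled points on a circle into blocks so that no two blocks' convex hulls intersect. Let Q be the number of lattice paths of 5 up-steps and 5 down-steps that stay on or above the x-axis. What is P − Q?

4820

Non-crossing partitions of an n-element set are counted by C_n; here n = 9. So P = C_9 = 4862.
Paths of 5 up- and 5 down-steps that never dip below the axis are Dyck paths; their count is C_5. So Q = C_5 = 42.
P − Q = 4862 − 42 = 4820.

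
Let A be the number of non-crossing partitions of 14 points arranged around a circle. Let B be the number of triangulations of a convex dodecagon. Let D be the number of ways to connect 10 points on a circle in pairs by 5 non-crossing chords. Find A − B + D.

Non-crossing partitions of an n-element set are counted by C_n; here n = 14. So A = C_14 = 2674440.
The number of triangulations of a 12-gon is the Catalan number C_10 (index = sides − 2). So B = C_10 = 16796.
Pairing 10 circle points by 5 non-crossing chords gives C_5 matchings. So D = C_5 = 42.
A − B + D = 2674440 − 16796 + 42 = 2657686.

2657686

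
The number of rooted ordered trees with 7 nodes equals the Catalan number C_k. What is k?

6

Rooted ordered (plane) trees on m nodes have m−1 edges and are counted by C_{m−1}; m = 7 gives C_6.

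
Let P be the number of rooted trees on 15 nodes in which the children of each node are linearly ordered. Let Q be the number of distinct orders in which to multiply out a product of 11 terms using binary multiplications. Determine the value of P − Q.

2657644

A rooted plane tree on 15 nodes has 14 edges, and such trees are counted by C_14. So P = C_14 = 2674440.
Ways to associate a product of 11 factors correspond to binary trees on 11 leaves, so the count is C_10. So Q = C_10 = 16796.
P − Q = 2674440 − 16796 = 2657644.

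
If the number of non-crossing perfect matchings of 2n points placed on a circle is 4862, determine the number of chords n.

9

Non-crossing pairings of 2n points on a circle are counted by C_n, and C_9 = 4862.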